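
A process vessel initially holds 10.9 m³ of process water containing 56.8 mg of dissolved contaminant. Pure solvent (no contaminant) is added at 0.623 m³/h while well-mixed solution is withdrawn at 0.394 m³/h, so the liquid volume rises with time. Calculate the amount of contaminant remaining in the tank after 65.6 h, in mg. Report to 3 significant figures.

12.8 mg

Let m(t) be the amount of contaminant. Volume: V(t) = V₀ + (Q_in − Q_out) t = 10.9 + 0.22900 t; V(65.6) = 25.922 m³.
Species balance (pure solvent in): dm/dt = −Q_out · m/V(t).
Separate: dm/m = −Q_out dt/V(t) ⇒ ln(m/m₀) = −(Q_out/(Q_in−Q_out)) ln(V/V₀).
m = m₀ (V₀/V)^(Q_out/(Q_in−Q_out)) = 56.8 × (10.9/25.922)^(1.7205) = 12.794 mg.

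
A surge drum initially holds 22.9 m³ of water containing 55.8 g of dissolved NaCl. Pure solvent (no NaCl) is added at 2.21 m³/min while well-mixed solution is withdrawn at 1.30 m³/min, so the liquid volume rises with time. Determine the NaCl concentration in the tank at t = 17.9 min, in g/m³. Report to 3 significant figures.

Total volume: dV/dt = Q_in − Q_out = 0.91000 m³/min, so V(t) = 22.9 + 0.91000 t and V(17.9) = 39.189 m³.
Species balance (pure solvent in): dm/dt = −Q_out · m/V(t).
dm/m = −Q_out dt/(V₀ + 0.91000 t); integrating gives ln(m/m₀) = −(Q_out/(Q_in−Q_out)) ln(V/V₀).
m = m₀ (V₀/V)^(Q_out/(Q_in−Q_out)) = 55.8 × (22.9/39.189)^(1.4286) = 25.900 g.
C = m/V = 25.900/39.189 = 0.66091 g/m³.

0.661 g/m³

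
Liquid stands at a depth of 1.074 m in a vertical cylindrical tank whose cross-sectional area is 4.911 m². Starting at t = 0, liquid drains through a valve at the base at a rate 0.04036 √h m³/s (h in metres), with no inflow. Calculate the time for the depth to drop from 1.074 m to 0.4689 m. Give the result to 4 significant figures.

85.56 s

A dh/dt = −Q_out = −0.04036 √h.
This is separable: 2 d(√h)/dt = −0.04036/A, so √h = √h₀ − (0.04036/(2A)) t.
t = 2A(√h₀ − √h)/0.04036 = 2·4.911·(√1.074 − √0.4689)/0.04036
  = 9.82200 × (1.03634 − 0.684763) / 0.04036 = 85.5597 s.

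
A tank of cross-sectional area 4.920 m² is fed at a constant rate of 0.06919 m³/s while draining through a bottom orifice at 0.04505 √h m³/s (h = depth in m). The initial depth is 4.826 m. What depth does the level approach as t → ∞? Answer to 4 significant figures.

2.359 m

Mass balance (ρ constant): A dh/dt = Q_in − 0.04505 √h. At steady state dh/dt = 0:
Q_in = 0.04505 √h_ss ⇒ √h_ss = 0.06919/0.04505 = 1.53585.
h_ss = 1.53585² = 2.35883 m. (Since h₀ = 4.826 m > h_ss, the level will fall toward this value.)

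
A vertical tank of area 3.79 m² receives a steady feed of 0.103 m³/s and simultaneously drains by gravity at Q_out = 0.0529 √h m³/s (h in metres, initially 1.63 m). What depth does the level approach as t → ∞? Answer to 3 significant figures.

Volume balance on the tank: A dh/dt = Q_in − 0.0529 √h. At steady state dh/dt = 0:
Q_in = 0.0529 √h_ss ⇒ √h_ss = 0.103/0.0529 = 1.9471.
h_ss = 1.9471² = 3.7911 m. (Since h₀ = 1.63 m < h_ss, the level will rise toward this value.)

3.79 m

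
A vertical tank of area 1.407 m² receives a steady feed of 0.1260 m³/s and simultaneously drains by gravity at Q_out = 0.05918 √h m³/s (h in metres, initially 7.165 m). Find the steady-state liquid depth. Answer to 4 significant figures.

Level balance: A dh/dt = 0.1260 − 0.05918 √h. Setting dh/dt = 0:
Q_in = 0.05918 √h_ss ⇒ √h_ss = 0.1260/0.05918 = 2.12910.
h_ss = 2.12910² = 4.53306 m. (Since h₀ = 7.165 m > h_ss, the level will fall toward this value.)

4.533 m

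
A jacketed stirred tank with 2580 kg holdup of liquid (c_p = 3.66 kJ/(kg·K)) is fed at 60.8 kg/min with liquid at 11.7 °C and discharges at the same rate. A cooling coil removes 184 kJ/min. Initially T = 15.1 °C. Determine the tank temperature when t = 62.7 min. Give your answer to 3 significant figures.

Heat balance on the well-mixed liquid: M c_p dT/dt = ṁ c_p (T_in − T) − 184.
Rearrange: dT/dt = (T_ss − T)/τ with τ = M/ṁ = 42.434 min and T_ss = T_in − Q̇/(ṁ c_p) = 10.873 °C.
T approaches T_ss exponentially: T(t) = T_ss + (T₀ − T_ss) e^(−t/τ).
T(62.7) = 10.873 + (4.2269)·e^(−62.7/42.434) = 10.873 + (4.2269)·0.22819 = 11.838 °C.

11.8 °C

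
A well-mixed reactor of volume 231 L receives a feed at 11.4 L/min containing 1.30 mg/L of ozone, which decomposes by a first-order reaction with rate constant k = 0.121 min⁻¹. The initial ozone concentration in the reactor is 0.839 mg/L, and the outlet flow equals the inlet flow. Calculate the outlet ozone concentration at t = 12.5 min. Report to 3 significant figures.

0.432 mg/L

V dC/dt = Q(C_in − C) − k V C.
This is linear with rate a = Q/V + k = 0.17035 min⁻¹.
C_ss = Q C_in/(Q + kV) = 0.37661 mg/L; C(t) = C_ss + (C₀ − C_ss) e^(−a t).
C(12.5) = 0.37661 + (0.46239)·e^(−0.17035·12.5) = 0.37661 + (0.46239)·0.11891 = 0.43159 mg/L.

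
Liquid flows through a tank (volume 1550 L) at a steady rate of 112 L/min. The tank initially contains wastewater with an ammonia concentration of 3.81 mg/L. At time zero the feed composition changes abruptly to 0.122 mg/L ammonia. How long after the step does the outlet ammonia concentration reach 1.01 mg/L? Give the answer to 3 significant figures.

Species balance on the tank: V dC/dt = Q(C_in − C), so τ = V/Q = 13.839 min.
C(t) = C_in + (C₀ − C_in) e^(−t/τ). Set C = 1.01 and solve for t:
e^(−t/τ) = (C − C_in)/(C₀ − C_in) = (1.01 − 0.122)/(3.81 − 0.122) = 0.24078
t = −τ ln(…) = 13.839 × 1.4239 = 19.705 min.

19.7 min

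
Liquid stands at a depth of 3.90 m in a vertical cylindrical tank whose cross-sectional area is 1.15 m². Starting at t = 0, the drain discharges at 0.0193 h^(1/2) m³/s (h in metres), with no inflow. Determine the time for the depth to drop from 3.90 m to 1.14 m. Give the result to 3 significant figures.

With no inflow, A dh/dt = −0.0193 √h.
Separate and integrate: 2(√h − √h₀) = −(0.0193/A) t.
t = 2A(√h₀ − √h)/0.0193 = 2·1.15·(√3.90 − √1.14)/0.0193
  = 2.3000 × (1.9748 − 1.0677) / 0.0193 = 108.10 s.

108 s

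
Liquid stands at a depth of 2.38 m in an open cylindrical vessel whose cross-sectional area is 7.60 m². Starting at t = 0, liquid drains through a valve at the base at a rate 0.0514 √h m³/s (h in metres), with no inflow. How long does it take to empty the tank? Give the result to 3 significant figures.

Volume balance on the tank: A dh/dt = −0.0514 √h.
∫ h^(−1/2) dh = −(0.0514/A) ∫ dt, giving 2√h = 2√h₀ − (0.0514/A) t.
Set h = 0: 2√h₀ = (0.0514/A) t_empty ⇒ t_empty = 2A√h₀/0.0514.
t_empty = 2·7.60·√2.38/0.0514 = 15.200·1.5427/0.0514 = 456.21 s.

456 s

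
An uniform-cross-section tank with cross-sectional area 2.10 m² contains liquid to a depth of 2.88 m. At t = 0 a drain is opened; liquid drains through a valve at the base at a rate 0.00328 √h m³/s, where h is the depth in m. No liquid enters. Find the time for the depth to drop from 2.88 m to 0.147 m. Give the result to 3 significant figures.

Accumulation of liquid (constant cross-section A): A dh/dt = −0.00328 √h.
Separate and integrate: 2(√h − √h₀) = −(0.00328/A) t.
t = 2A(√h₀ − √h)/0.00328 = 2·2.10·(√2.88 − √0.147)/0.00328
  = 4.2000 × (1.6971 − 0.38341) / 0.00328 = 1682.1 s.

1680 s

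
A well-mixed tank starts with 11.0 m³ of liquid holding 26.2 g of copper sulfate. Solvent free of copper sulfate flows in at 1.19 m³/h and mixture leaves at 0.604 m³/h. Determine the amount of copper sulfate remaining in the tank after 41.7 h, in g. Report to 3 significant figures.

Total volume: dV/dt = Q_in − Q_out = 0.58600 m³/h, so V(t) = 11.0 + 0.58600 t and V(41.7) = 35.436 m³.
Species balance (pure solvent in): dm/dt = −Q_out · m/V(t).
Separate: dm/m = −Q_out dt/V(t) ⇒ ln(m/m₀) = −(Q_out/(Q_in−Q_out)) ln(V/V₀).
m = m₀ (V₀/V)^(Q_out/(Q_in−Q_out)) = 26.2 × (11.0/35.436)^(1.0307) = 7.8459 g.

7.85 g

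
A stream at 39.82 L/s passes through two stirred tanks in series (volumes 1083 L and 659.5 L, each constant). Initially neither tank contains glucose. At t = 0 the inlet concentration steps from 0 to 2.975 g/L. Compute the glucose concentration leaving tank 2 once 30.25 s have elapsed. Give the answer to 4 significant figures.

Species balance on tank i: dCᵢ/dt = (Cᵢ₋₁ − Cᵢ)/τᵢ with τᵢ = Vᵢ/Q.
τ₁ = 1083/39.82 = 27.1974 s; τ₂ = 659.5/39.82 = 16.5620 s.
Solving the cascade with C₁(0)=C₂(0)=0 gives C₂(t) = C_in[1 − (τ₁ e^(−t/τ₁) − τ₂ e^(−t/τ₂))/(τ₁ − τ₂)].
At t = 30.25: e^(−t/τ₁) = 0.328822, e^(−t/τ₂) = 0.160981.
C₂ = 2.975·[1 − (27.1974·0.328822 − 16.5620·0.160981)/(10.6354)] = 2.975·0.409807 = 1.21917 g/L.

1.219 g/L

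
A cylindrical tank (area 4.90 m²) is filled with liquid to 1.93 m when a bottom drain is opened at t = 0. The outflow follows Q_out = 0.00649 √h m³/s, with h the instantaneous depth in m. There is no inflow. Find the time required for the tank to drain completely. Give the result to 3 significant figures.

2100 s

A dh/dt = −Q_out = −0.00649 √h.
This is separable: 2 d(√h)/dt = −0.00649/A, so √h = √h₀ − (0.00649/(2A)) t.
Tank is empty when √h = 0: t_empty = 2A√h₀/0.00649.
t_empty = 2·4.90·√1.93/0.00649 = 9.8000·1.3892/0.00649 = 2097.8 s.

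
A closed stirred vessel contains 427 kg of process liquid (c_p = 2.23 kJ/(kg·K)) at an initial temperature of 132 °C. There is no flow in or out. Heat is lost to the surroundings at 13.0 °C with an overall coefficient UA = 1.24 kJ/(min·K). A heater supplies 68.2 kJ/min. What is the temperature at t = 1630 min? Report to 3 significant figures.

M c_p dT/dt = −UA(T − T_amb) + Q̇.
dT/dt = (T_ss − T)/τ with T_ss = T_amb + Q̇/UA = 13.0 + 68.2/1.24 = 68.000 °C, τ = M c_p/UA = 427·2.23/1.24 = 767.91 min.
Integrating: T(t) = T_ss + (T₀ − T_ss) e^(−t/τ).
T(1630) = 68.000 + (64.000)·0.11972 = 75.662 °C.

75.7 °C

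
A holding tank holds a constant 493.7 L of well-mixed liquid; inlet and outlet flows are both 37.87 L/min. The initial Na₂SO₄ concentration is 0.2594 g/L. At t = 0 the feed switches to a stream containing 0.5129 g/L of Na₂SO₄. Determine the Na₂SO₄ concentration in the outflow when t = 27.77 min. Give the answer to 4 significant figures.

Species balance on the tank: V dC/dt = Q(C_in − C).
Time constant τ = V/Q = 493.7/37.87 = 13.0367 min.
Solution: C(t) = C_in + (C₀ − C_in) e^(−t/τ).
C(27.77) = 0.5129 + (0.2594 − 0.5129)·e^(−27.77/13.0367) = 0.5129 + (-0.253500)·0.118821 = 0.482779 g/L.

0.4828 g/L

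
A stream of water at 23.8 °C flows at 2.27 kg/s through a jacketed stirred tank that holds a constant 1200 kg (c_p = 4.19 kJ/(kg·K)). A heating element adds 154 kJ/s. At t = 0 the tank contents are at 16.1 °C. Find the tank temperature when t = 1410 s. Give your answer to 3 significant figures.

Energy balance: M c_p dT/dt = ṁ c_p (T_in − T) + 154.
Rearrange: dT/dt = (T_ss − T)/τ with τ = M/ṁ = 528.63 s and T_ss = T_in + Q̇/(ṁ c_p) = 39.991 °C.
This is linear first-order; T(t) = T_ss + (T₀ − T_ss) e^(−t/τ).
T(1410) = 39.991 + (-23.891)·e^(−1410/528.63) = 39.991 + (-23.891)·0.069443 = 38.332 °C.

38.3 °C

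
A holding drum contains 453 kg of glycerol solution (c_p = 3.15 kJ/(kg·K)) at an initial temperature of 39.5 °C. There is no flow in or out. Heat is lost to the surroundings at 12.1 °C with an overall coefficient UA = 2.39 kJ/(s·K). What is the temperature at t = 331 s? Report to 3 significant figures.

M c_p dT/dt = −UA(T − T_amb).
dT/dt = (T_ss − T)/τ with T_ss = T_amb = 12.100 °C, τ = M c_p/UA = 453·3.15/2.39 = 597.05 s.
Solution: T(t) = T_ss + (T₀ − T_ss) e^(−t/τ).
T(331) = 12.100 + (27.400)·0.57442 = 27.839 °C.

27.8 °C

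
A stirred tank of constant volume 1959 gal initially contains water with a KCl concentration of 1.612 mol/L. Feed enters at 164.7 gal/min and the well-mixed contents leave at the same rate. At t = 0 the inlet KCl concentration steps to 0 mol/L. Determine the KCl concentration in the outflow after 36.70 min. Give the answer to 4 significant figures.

0.07368 mol/L

Species balance on the tank: V dC/dt = Q(C_in − C).
So dC/dt = (C_in − C)/τ with τ = V/Q = 1959/164.7 = 11.8944 min.
Solution: C(t) = C_in + (C₀ − C_in) e^(−t/τ).
C(36.70) = 0 + (1.612 − 0)·e^(−36.70/11.8944) = 0 + (1.61200)·0.0457073 = 0.0736801 mol/L.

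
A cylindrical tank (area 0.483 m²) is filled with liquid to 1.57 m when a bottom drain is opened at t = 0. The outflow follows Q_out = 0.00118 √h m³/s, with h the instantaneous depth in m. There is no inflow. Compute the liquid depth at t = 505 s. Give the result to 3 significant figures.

0.405 m

A dh/dt = −Q_out = −0.00118 √h.
This is separable: 2 d(√h)/dt = −0.00118/A, so √h = √h₀ − (0.00118/(2A)) t.
√h = √1.57 − 0.00118·505/(2·0.483) = 1.2530 − 0.61687 = 0.63612.
h = 0.63612² = 0.40465 m.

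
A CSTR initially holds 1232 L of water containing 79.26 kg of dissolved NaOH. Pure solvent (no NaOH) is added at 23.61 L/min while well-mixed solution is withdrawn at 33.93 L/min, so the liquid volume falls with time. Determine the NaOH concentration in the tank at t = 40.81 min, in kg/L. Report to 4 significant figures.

Total volume: dV/dt = Q_in − Q_out = -10.3200 L/min, so V(t) = 1232 − 10.3200 t and V(40.81) = 810.841 L.
Species balance (pure solvent in): dm/dt = −Q_out · m/V(t).
Separate: dm/m = −Q_out dt/V(t) ⇒ ln(m/m₀) = −(Q_out/(Q_in−Q_out)) ln(V/V₀).
m = m₀ (V₀/V)^(Q_out/(Q_in−Q_out)) = 79.26 × (1232/810.841)^(-3.28779) = 20.0329 kg.
C = m/V = 20.0329/810.841 = 0.0247064 kg/L.

0.02471 kg/L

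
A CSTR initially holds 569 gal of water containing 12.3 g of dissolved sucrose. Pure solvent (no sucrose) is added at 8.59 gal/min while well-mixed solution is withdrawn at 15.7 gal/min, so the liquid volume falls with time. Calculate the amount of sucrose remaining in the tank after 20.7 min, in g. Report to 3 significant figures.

6.35 g

Let m(t) be the amount of sucrose. Volume: V(t) = V₀ + (Q_in − Q_out) t = 569 − 7.1100 t; V(20.7) = 421.82 gal.
Species balance (pure solvent in): dm/dt = −Q_out · m/V(t).
Separate: dm/m = −Q_out dt/V(t) ⇒ ln(m/m₀) = −(Q_out/(Q_in−Q_out)) ln(V/V₀).
m = m₀ (V₀/V)^(Q_out/(Q_in−Q_out)) = 12.3 × (569/421.82)^(-2.2082) = 6.3516 g.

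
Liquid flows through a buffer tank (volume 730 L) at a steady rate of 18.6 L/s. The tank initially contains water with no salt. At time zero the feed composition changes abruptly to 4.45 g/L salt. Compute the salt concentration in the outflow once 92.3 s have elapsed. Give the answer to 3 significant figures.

Mass balance on the solute (V constant): V dC/dt = Q(C_in − C).
Rewrite as dC/dt + C/τ = C_in/τ, τ = V/Q = 39.247 s.
C approaches C_in exponentially: C(t) = C_in + (C₀ − C_in) e^(−t/τ).
C(92.3) = 4.45 + (0 − 4.45)·e^(−92.3/39.247) = 4.45 + (-4.4500)·0.095202 = 4.0264 g/L.

4.03 g/L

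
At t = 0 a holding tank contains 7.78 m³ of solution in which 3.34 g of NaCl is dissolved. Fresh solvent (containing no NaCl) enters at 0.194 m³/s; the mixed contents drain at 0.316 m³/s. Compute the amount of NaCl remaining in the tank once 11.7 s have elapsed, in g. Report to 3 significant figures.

Let m(t) be the amount of NaCl. Volume: V(t) = V₀ + (Q_in − Q_out) t = 7.78 − 0.12200 t; V(11.7) = 6.3526 m³.
Species balance (pure solvent in): dm/dt = −Q_out · m/V(t).
Separate: dm/m = −Q_out dt/V(t) ⇒ ln(m/m₀) = −(Q_out/(Q_in−Q_out)) ln(V/V₀).
m = m₀ (V₀/V)^(Q_out/(Q_in−Q_out)) = 3.34 × (7.78/6.3526)^(-2.5902) = 1.9758 g.

1.98 g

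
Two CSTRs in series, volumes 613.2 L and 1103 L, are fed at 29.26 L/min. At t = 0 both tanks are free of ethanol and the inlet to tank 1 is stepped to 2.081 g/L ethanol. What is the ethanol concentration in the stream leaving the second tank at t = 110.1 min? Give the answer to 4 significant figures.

Each tank obeys Vᵢ dCᵢ/dt = Q(Cᵢ₋₁ − Cᵢ), so τᵢ = Vᵢ/Q.
τ₁ = 613.2/29.26 = 20.9569 min; τ₂ = 1103/29.26 = 37.6965 min.
Solving the cascade with C₁(0)=C₂(0)=0 gives C₂(t) = C_in[1 − (τ₁ e^(−t/τ₁) − τ₂ e^(−t/τ₂))/(τ₁ − τ₂)].
At t = 110.1: e^(−t/τ₁) = 0.00522850, e^(−t/τ₂) = 0.0538962.
C₂ = 2.081·[1 − (20.9569·0.00522850 − 37.6965·0.0538962)/(-16.7396)] = 2.081·0.885175 = 1.84205 g/L.

1.842 g/L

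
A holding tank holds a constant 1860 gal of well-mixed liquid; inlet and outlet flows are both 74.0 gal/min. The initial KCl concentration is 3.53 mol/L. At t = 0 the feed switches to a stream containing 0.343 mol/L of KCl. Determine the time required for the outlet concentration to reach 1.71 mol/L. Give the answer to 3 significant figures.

Species balance: V dC/dt = Q(C_in − C) ⇒ τ = V/Q = 25.135 min.
C(t) = C_in + (C₀ − C_in) e^(−t/τ). Set C = 1.71 and solve for t:
e^(−t/τ) = (C − C_in)/(C₀ − C_in) = (1.71 − 0.343)/(3.53 − 0.343) = 0.42893
t = −τ ln(…) = 25.135 × 0.84646 = 21.276 min.

21.3 min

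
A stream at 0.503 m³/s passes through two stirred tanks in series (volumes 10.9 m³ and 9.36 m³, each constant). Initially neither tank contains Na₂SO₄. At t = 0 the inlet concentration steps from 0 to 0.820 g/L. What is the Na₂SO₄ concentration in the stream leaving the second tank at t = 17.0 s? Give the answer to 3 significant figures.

0.170 g/L

Time constants: τᵢ = Vᵢ/Q for each well-mixed tank.
τ₁ = 10.9/0.503 = 21.670 s; τ₂ = 9.36/0.503 = 18.608 s.
Solving the cascade with C₁(0)=C₂(0)=0 gives C₂(t) = C_in[1 − (τ₁ e^(−t/τ₁) − τ₂ e^(−t/τ₂))/(τ₁ − τ₂)].
At t = 17.0: e^(−t/τ₁) = 0.45635, e^(−t/τ₂) = 0.40109.
C₂ = 0.820·[1 − (21.670·0.45635 − 18.608·0.40109)/(3.0616)] = 0.820·0.20779 = 0.17039 g/L.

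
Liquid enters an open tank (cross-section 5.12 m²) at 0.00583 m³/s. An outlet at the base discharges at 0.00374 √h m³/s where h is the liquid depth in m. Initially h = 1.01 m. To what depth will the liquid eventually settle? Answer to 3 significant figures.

2.43 m

Unsteady balance on liquid volume: A dh/dt = Q_in − 0.00374 √h. At steady state dh/dt = 0:
Q_in = 0.00374 √h_ss ⇒ √h_ss = 0.00583/0.00374 = 1.5588.
h_ss = 1.5588² = 2.4299 m. (Since h₀ = 1.01 m < h_ss, the level will rise toward this value.)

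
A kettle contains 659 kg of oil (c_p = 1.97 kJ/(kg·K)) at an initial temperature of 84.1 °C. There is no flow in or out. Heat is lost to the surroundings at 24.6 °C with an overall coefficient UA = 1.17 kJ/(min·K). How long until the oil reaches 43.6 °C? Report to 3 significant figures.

Energy balance: M c_p dT/dt = −UA(T − T_amb).
τ = M c_p/UA = 1109.6 min; T_ss = T_amb = 24.600 °C.
T(t) = T_ss + (T₀ − T_ss)e^(−t/τ); set T = 43.6:
t = −τ ln[(T − T_ss)/(T₀ − T_ss)] = −1109.6 · ln(0.31933) = 1266.6 min.

1270 min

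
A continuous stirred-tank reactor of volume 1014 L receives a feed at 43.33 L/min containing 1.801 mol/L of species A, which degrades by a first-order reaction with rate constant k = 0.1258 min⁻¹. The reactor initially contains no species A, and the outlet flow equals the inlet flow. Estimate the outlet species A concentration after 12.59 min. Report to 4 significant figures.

0.4019 mol/L

Accumulation = in − out − consumed: V dC/dt = Q C_in − Q C − k V C.
dC/dt = (Q/V) C_in − (Q/V + k) C; effective rate a = Q/V + k = 0.0427318 + 0.1258 = 0.168532 min⁻¹.
C_ss = Q C_in/(Q + kV) = 0.456649 mol/L; C(t) = C_ss + (C₀ − C_ss) e^(−a t).
C(12.59) = 0.456649 + (-0.456649)·e^(−0.168532·12.59) = 0.456649 + (-0.456649)·0.119814 = 0.401936 mol/L.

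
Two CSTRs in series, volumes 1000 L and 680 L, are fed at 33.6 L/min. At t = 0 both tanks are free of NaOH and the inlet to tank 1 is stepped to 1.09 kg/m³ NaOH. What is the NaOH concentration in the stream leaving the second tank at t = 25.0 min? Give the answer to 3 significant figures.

0.293 kg/m³

Time constants: τᵢ = Vᵢ/Q for each well-mixed tank.
τ₁ = 1000/33.6 = 29.762 min; τ₂ = 680/33.6 = 20.238 min.
Tank 1: C₁ = C_in(1 − e^(−t/τ₁)). Tank 2 (τ₁ ≠ τ₂): C₂ = C_in[1 − (τ₁ e^(−t/τ₁) − τ₂ e^(−t/τ₂))/(τ₁ − τ₂)].
At t = 25.0: e^(−t/τ₁) = 0.43171, e^(−t/τ₂) = 0.29075.
C₂ = 1.09·[1 − (29.762·0.43171 − 20.238·0.29075)/(9.5238)] = 1.09·0.26875 = 0.29293 kg/m³.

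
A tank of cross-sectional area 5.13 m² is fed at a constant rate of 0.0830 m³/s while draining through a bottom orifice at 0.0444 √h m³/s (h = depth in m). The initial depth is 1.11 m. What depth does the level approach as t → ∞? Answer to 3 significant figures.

3.49 m

Level balance: A dh/dt = 0.0830 − 0.0444 √h. Setting dh/dt = 0:
Q_in = 0.0444 √h_ss ⇒ √h_ss = 0.0830/0.0444 = 1.8694.
h_ss = 1.8694² = 3.4945 m. (Since h₀ = 1.11 m < h_ss, the level will rise toward this value.)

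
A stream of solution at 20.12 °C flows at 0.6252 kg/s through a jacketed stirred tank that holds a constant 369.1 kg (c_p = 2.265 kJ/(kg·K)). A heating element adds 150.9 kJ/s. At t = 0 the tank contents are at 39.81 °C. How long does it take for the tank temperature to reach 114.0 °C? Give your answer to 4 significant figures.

1136 s

M c_p dT/dt = ṁ c_p (T_in − T) + Q̇.
τ = M/ṁ = 590.371 s; T_ss = T_in + Q̇/(ṁ c_p) = 126.682 °C.
T(t) = T_ss + (T₀ − T_ss) e^(−t/τ). Set T = 114.0:
e^(−t/τ) = (114.0 − 126.682)/(39.81 − 126.682) = 0.145984
t = −590.371 · ln(0.145984) = 1136.03 s.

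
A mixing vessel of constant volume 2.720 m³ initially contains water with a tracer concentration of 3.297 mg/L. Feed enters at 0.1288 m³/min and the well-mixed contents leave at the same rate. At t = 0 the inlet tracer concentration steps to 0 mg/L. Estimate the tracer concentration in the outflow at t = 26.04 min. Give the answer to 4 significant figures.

Transient balance on the dissolved component: V dC/dt = Q(C_in − C).
Rewrite as dC/dt + C/τ = C_in/τ, τ = V/Q = 21.1180 min.
C approaches C_in exponentially: C(t) = C_in + (C₀ − C_in) e^(−t/τ).
C(26.04) = 0 + (3.297 − 0)·e^(−26.04/21.1180) = 0 + (3.29700)·0.291396 = 0.960734 mg/L.

0.9607 mg/L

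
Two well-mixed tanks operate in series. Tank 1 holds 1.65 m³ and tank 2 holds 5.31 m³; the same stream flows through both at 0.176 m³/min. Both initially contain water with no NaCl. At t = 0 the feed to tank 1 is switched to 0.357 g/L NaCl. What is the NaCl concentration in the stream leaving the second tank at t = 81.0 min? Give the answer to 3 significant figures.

Time constants: τᵢ = Vᵢ/Q for each well-mixed tank.
τ₁ = 1.65/0.176 = 9.3750 min; τ₂ = 5.31/0.176 = 30.170 min.
Solving the cascade with C₁(0)=C₂(0)=0 gives C₂(t) = C_in[1 − (τ₁ e^(−t/τ₁) − τ₂ e^(−t/τ₂))/(τ₁ − τ₂)].
At t = 81.0: e^(−t/τ₁) = 0.00017689, e^(−t/τ₂) = 0.068239.
C₂ = 0.357·[1 − (9.3750·0.00017689 − 30.170·0.068239)/(-20.795)] = 0.357·0.90108 = 0.32168 g/L.

0.322 g/L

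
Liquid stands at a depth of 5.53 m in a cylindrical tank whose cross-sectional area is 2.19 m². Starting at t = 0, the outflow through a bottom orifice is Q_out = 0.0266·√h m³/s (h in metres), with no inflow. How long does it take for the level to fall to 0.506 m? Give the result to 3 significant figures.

270 s

With no inflow, A dh/dt = −0.0266 √h.
∫ h^(−1/2) dh = −(0.0266/A) ∫ dt, giving 2√h = 2√h₀ − (0.0266/A) t.
t = 2A(√h₀ − √h)/0.0266 = 2·2.19·(√5.53 − √0.506)/0.0266
  = 4.3800 × (2.3516 − 0.71134) / 0.0266 = 270.09 s.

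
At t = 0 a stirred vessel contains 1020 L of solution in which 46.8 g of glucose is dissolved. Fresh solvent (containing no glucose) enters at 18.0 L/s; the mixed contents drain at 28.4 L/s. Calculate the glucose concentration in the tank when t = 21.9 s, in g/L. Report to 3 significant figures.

0.0296 g/L

Total volume: dV/dt = Q_in − Q_out = -10.400 L/s, so V(t) = 1020 − 10.400 t and V(21.9) = 792.24 L.
Solute balance: dm/dt = 0 − Q_out C = −Q_out m/V(t).
dm/m = −Q_out dt/(V₀ − 10.400 t); integrating gives ln(m/m₀) = −(Q_out/(Q_in−Q_out)) ln(V/V₀).
m = m₀ (V₀/V)^(Q_out/(Q_in−Q_out)) = 46.8 × (1020/792.24)^(-2.7308) = 23.473 g.
C = m/V = 23.473/792.24 = 0.029628 g/L.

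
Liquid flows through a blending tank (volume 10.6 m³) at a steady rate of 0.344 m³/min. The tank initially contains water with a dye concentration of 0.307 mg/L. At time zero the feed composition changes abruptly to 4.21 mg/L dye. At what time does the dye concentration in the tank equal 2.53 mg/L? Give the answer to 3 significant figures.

26.0 min

Transient balance on the dissolved component: V dC/dt = Q(C_in − C), so τ = V/Q = 30.814 min.
C(t) = C_in + (C₀ − C_in) e^(−t/τ). Set C = 2.53 and solve for t:
e^(−t/τ) = (C − C_in)/(C₀ − C_in) = (2.53 − 4.21)/(0.307 − 4.21) = 0.43044
t = −τ ln(…) = 30.814 × 0.84295 = 25.975 min.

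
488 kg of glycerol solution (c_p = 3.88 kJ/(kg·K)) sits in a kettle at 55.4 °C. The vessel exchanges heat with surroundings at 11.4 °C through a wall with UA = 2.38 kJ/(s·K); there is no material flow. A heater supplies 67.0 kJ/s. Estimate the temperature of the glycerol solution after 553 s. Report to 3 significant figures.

Lumped-capacitance energy balance: M c_p dT/dt = UA(T_amb − T) + Q̇.
dT/dt = (T_ss − T)/τ with T_ss = T_amb + Q̇/UA = 11.4 + 67.0/2.38 = 39.551 °C, τ = M c_p/UA = 488·3.88/2.38 = 795.56 s.
This is linear first-order; T(t) = T_ss + (T₀ − T_ss) e^(−t/τ).
T(553) = 39.551 + (15.849)·0.49902 = 47.460 °C.

47.5 °C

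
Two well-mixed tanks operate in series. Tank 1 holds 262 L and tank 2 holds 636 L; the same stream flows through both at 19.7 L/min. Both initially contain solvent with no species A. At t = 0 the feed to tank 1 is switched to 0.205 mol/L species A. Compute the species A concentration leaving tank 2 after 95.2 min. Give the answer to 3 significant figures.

Species balance on tank i: dCᵢ/dt = (Cᵢ₋₁ − Cᵢ)/τᵢ with τᵢ = Vᵢ/Q.
τ₁ = 262/19.7 = 13.299 min; τ₂ = 636/19.7 = 32.284 min.
Solving the cascade with C₁(0)=C₂(0)=0 gives C₂(t) = C_in[1 − (τ₁ e^(−t/τ₁) − τ₂ e^(−t/τ₂))/(τ₁ − τ₂)].
At t = 95.2: e^(−t/τ₁) = 0.00077848, e^(−t/τ₂) = 0.052402.
C₂ = 0.205·[1 − (13.299·0.00077848 − 32.284·0.052402)/(-18.985)] = 0.205·0.91143 = 0.18684 mol/L.

0.187 mol/L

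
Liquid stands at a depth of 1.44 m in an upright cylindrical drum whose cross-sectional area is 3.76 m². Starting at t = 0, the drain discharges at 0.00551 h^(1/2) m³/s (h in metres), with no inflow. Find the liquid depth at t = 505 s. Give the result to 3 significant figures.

With no inflow, A dh/dt = −0.00551 √h.
This is separable: 2 d(√h)/dt = −0.00551/A, so √h = √h₀ − (0.00551/(2A)) t.
√h = √1.44 − 0.00551·505/(2·3.76) = 1.2000 − 0.37002 = 0.82998.
h = 0.82998² = 0.68887 m.

0.689 m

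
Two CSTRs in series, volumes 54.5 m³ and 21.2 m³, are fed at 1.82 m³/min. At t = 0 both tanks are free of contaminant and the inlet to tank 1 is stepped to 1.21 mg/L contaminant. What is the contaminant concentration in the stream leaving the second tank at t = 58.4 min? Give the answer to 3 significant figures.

Time constants: τᵢ = Vᵢ/Q for each well-mixed tank.
τ₁ = 54.5/1.82 = 29.945 min; τ₂ = 21.2/1.82 = 11.648 min.
Tank 1: C₁ = C_in(1 − e^(−t/τ₁)). Tank 2 (τ₁ ≠ τ₂): C₂ = C_in[1 − (τ₁ e^(−t/τ₁) − τ₂ e^(−t/τ₂))/(τ₁ − τ₂)].
At t = 58.4: e^(−t/τ₁) = 0.14224, e^(−t/τ₂) = 0.0066470.
C₂ = 1.21·[1 − (29.945·0.14224 − 11.648·0.0066470)/(18.297)] = 1.21·0.77144 = 0.93344 mg/L.

0.933 mg/L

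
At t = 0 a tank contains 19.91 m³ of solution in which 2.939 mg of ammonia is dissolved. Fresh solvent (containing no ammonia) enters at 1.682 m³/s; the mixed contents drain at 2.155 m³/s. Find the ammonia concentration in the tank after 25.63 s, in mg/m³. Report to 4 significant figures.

Total volume: dV/dt = Q_in − Q_out = -0.473000 m³/s, so V(t) = 19.91 − 0.473000 t and V(25.63) = 7.78701 m³.
Species balance (pure solvent in): dm/dt = −Q_out · m/V(t).
Separate: dm/m = −Q_out dt/V(t) ⇒ ln(m/m₀) = −(Q_out/(Q_in−Q_out)) ln(V/V₀).
m = m₀ (V₀/V)^(Q_out/(Q_in−Q_out)) = 2.939 × (19.91/7.78701)^(-4.55603) = 0.0408043 mg.
C = m/V = 0.0408043/7.78701 = 0.00524004 mg/m³.

0.005240 mg/m³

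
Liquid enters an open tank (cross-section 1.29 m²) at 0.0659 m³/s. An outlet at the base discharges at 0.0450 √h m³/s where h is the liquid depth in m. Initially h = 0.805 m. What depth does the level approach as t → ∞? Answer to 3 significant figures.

2.14 m

Accumulation of liquid (constant cross-section A): A dh/dt = Q_in − 0.0450 √h. At steady state dh/dt = 0:
Q_in = 0.0450 √h_ss ⇒ √h_ss = 0.0659/0.0450 = 1.4644.
h_ss = 1.4644² = 2.1446 m. (Since h₀ = 0.805 m < h_ss, the level will rise toward this value.)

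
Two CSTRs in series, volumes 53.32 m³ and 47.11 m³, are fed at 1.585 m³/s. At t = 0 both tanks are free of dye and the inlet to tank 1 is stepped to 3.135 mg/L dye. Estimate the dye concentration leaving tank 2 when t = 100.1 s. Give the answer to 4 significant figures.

2.581 mg/L

Time constants: τᵢ = Vᵢ/Q for each well-mixed tank.
τ₁ = 53.32/1.585 = 33.6404 s; τ₂ = 47.11/1.585 = 29.7224 s.
Tank 1: C₁ = C_in(1 − e^(−t/τ₁)). Tank 2 (τ₁ ≠ τ₂): C₂ = C_in[1 − (τ₁ e^(−t/τ₁) − τ₂ e^(−t/τ₂))/(τ₁ − τ₂)].
At t = 100.1: e^(−t/τ₁) = 0.0510173, e^(−t/τ₂) = 0.0344643.
C₂ = 3.135·[1 − (33.6404·0.0510173 − 29.7224·0.0344643)/(3.91798)] = 3.135·0.823409 = 2.58139 mg/L.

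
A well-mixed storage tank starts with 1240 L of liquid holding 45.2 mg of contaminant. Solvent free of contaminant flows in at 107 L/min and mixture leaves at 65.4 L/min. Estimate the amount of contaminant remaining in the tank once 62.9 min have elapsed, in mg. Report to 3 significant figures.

Let m(t) be the amount of contaminant. Volume: V(t) = V₀ + (Q_in − Q_out) t = 1240 + 41.600 t; V(62.9) = 3856.6 L.
Solute balance: dm/dt = 0 − Q_out C = −Q_out m/V(t).
dm/m = −Q_out dt/(V₀ + 41.600 t); integrating gives ln(m/m₀) = −(Q_out/(Q_in−Q_out)) ln(V/V₀).
m = m₀ (V₀/V)^(Q_out/(Q_in−Q_out)) = 45.2 × (1240/3856.6)^(1.5721) = 7.5931 mg.

7.59 mg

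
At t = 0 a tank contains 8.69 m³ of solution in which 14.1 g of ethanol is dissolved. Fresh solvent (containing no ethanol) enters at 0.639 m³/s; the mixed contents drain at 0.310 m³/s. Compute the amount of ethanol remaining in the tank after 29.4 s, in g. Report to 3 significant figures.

6.97 g

Total volume: dV/dt = Q_in − Q_out = 0.32900 m³/s, so V(t) = 8.69 + 0.32900 t and V(29.4) = 18.363 m³.
No ethanol enters, so dm/dt = −Q_out · (m/V).
dm/m = −Q_out dt/(V₀ + 0.32900 t); integrating gives ln(m/m₀) = −(Q_out/(Q_in−Q_out)) ln(V/V₀).
m = m₀ (V₀/V)^(Q_out/(Q_in−Q_out)) = 14.1 × (8.69/18.363)^(0.94225) = 6.9674 g.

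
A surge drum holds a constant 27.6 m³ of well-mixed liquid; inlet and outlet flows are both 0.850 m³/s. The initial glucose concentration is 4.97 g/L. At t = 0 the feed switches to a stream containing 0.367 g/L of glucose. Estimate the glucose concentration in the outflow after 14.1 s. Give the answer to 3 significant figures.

3.35 g/L

Mass balance on the solute (V constant): V dC/dt = Q(C_in − C).
Rewrite as dC/dt + C/τ = C_in/τ, τ = V/Q = 32.471 s.
Integrating: C(t) = C_in + (C₀ − C_in) e^(−t/τ).
C(14.1) = 0.367 + (4.97 − 0.367)·e^(−14.1/32.471) = 0.367 + (4.6030)·0.64776 = 3.3486 g/L.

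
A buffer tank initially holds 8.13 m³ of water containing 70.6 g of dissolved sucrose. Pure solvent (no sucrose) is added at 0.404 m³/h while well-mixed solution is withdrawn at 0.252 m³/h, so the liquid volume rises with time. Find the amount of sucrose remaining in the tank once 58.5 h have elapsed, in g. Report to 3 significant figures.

Total volume: dV/dt = Q_in − Q_out = 0.15200 m³/h, so V(t) = 8.13 + 0.15200 t and V(58.5) = 17.022 m³.
Solute balance: dm/dt = 0 − Q_out C = −Q_out m/V(t).
Separate: dm/m = −Q_out dt/V(t) ⇒ ln(m/m₀) = −(Q_out/(Q_in−Q_out)) ln(V/V₀).
m = m₀ (V₀/V)^(Q_out/(Q_in−Q_out)) = 70.6 × (8.13/17.022)^(1.6579) = 20.737 g.

20.7 g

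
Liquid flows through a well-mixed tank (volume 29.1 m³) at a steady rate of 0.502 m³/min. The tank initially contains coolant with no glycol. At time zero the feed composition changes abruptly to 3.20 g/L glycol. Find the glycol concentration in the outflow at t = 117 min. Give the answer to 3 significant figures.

Species balance on the tank: V dC/dt = Q(C_in − C).
Rewrite as dC/dt + C/τ = C_in/τ, τ = V/Q = 57.968 min.
C approaches C_in exponentially: C(t) = C_in + (C₀ − C_in) e^(−t/τ).
C(117) = 3.20 + (0 − 3.20)·e^(−117/57.968) = 3.20 + (-3.2000)·0.13287 = 2.7748 g/L.

2.77 g/L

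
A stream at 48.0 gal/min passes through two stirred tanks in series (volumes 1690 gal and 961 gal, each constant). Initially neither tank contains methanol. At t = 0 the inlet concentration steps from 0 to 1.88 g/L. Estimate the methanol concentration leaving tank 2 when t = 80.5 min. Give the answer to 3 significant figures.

1.48 g/L

Each tank obeys Vᵢ dCᵢ/dt = Q(Cᵢ₋₁ − Cᵢ), so τᵢ = Vᵢ/Q.
τ₁ = 1690/48.0 = 35.208 min; τ₂ = 961/48.0 = 20.021 min.
Tank 1: C₁ = C_in(1 − e^(−t/τ₁)). Tank 2 (τ₁ ≠ τ₂): C₂ = C_in[1 − (τ₁ e^(−t/τ₁) − τ₂ e^(−t/τ₂))/(τ₁ − τ₂)].
At t = 80.5: e^(−t/τ₁) = 0.10163, e^(−t/τ₂) = 0.017938.
C₂ = 1.88·[1 − (35.208·0.10163 − 20.021·0.017938)/(15.188)] = 1.88·0.78804 = 1.4815 g/L.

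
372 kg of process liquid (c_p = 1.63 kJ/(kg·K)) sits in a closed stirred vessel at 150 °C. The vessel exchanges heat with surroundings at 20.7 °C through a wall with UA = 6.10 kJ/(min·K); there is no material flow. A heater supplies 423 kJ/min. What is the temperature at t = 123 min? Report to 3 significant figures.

107 °C

Lumped-capacitance energy balance: M c_p dT/dt = UA(T_amb − T) + Q̇.
dT/dt = (T_ss − T)/τ with T_ss = T_amb + Q̇/UA = 20.7 + 423/6.10 = 90.044 °C, τ = M c_p/UA = 372·1.63/6.10 = 99.403 min.
This is linear first-order; T(t) = T_ss + (T₀ − T_ss) e^(−t/τ).
T(123) = 90.044 + (59.956)·0.29014 = 107.44 °C.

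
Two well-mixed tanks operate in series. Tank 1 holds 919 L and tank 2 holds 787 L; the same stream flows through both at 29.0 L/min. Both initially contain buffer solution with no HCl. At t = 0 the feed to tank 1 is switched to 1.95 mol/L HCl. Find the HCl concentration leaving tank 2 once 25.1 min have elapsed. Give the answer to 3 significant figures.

0.412 mol/L

Species balance on tank i: dCᵢ/dt = (Cᵢ₋₁ − Cᵢ)/τᵢ with τᵢ = Vᵢ/Q.
τ₁ = 919/29.0 = 31.690 min; τ₂ = 787/29.0 = 27.138 min.
Tank 1: C₁ = C_in(1 − e^(−t/τ₁)). Tank 2 (τ₁ ≠ τ₂): C₂ = C_in[1 − (τ₁ e^(−t/τ₁) − τ₂ e^(−t/τ₂))/(τ₁ − τ₂)].
At t = 25.1: e^(−t/τ₁) = 0.45291, e^(−t/τ₂) = 0.39657.
C₂ = 1.95·[1 − (31.690·0.45291 − 27.138·0.39657)/(4.5517)] = 1.95·0.21116 = 0.41177 mol/L.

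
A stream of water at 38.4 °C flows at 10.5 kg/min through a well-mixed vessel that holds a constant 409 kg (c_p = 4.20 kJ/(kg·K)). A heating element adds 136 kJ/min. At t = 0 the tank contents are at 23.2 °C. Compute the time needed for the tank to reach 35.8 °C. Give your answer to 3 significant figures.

45.5 min

First-law balance (no shaft work): M c_p dT/dt = ṁ c_p (T_in − T) + 136.
τ = M/ṁ = 38.952 min; T_ss = T_in + Q̇/(ṁ c_p) = 41.484 °C.
T(t) = T_ss + (T₀ − T_ss) e^(−t/τ). Set T = 35.8:
e^(−t/τ) = (35.8 − 41.484)/(23.2 − 41.484) = 0.31087
t = −38.952 · ln(0.31087) = 45.511 min.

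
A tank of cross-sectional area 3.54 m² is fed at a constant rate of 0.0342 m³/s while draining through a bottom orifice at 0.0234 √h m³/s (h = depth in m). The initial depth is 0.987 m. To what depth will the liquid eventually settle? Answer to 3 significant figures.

Level balance: A dh/dt = 0.0342 − 0.0234 √h. Setting dh/dt = 0:
Q_in = 0.0234 √h_ss ⇒ √h_ss = 0.0342/0.0234 = 1.4615.
h_ss = 1.4615² = 2.1361 m. (Since h₀ = 0.987 m < h_ss, the level will rise toward this value.)

2.14 m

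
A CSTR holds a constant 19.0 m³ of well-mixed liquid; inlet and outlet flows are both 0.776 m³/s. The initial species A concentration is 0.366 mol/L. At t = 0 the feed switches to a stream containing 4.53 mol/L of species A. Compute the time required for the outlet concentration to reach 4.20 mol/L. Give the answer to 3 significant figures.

Species balance: V dC/dt = Q(C_in − C) ⇒ τ = V/Q = 24.485 s.
C(t) = C_in + (C₀ − C_in) e^(−t/τ). Set C = 4.20 and solve for t:
e^(−t/τ) = (C − C_in)/(C₀ − C_in) = (4.20 − 4.53)/(0.366 − 4.53) = 0.079251
t = −τ ln(…) = 24.485 × 2.5351 = 62.072 s.

62.1 s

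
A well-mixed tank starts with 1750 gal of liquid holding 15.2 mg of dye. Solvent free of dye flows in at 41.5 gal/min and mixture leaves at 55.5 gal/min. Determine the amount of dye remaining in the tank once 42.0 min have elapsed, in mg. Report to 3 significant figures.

3.00 mg

Total volume: dV/dt = Q_in − Q_out = -14.000 gal/min, so V(t) = 1750 − 14.000 t and V(42.0) = 1162.0 gal.
No dye enters, so dm/dt = −Q_out · (m/V).
Separate: dm/m = −Q_out dt/V(t) ⇒ ln(m/m₀) = −(Q_out/(Q_in−Q_out)) ln(V/V₀).
m = m₀ (V₀/V)^(Q_out/(Q_in−Q_out)) = 15.2 × (1750/1162.0)^(-3.9643) = 2.9982 mg.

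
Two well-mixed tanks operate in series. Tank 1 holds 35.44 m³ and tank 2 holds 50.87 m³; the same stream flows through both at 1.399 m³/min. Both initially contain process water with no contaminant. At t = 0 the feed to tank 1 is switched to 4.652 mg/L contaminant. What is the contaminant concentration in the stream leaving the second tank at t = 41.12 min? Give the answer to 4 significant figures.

Species balance on tank i: dCᵢ/dt = (Cᵢ₋₁ − Cᵢ)/τᵢ with τᵢ = Vᵢ/Q.
τ₁ = 35.44/1.399 = 25.3324 min; τ₂ = 50.87/1.399 = 36.3617 min.
Solving the cascade with C₁(0)=C₂(0)=0 gives C₂(t) = C_in[1 − (τ₁ e^(−t/τ₁) − τ₂ e^(−t/τ₂))/(τ₁ − τ₂)].
At t = 41.12: e^(−t/τ₁) = 0.197263, e^(−t/τ₂) = 0.322755.
C₂ = 4.652·[1 − (25.3324·0.197263 − 36.3617·0.322755)/(-11.0293)] = 4.652·0.389010 = 1.80967 mg/L.

1.810 mg/L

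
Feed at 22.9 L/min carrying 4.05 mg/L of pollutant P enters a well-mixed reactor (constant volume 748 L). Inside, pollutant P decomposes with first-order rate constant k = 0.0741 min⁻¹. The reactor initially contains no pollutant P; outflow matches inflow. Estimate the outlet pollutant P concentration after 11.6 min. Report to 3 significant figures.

0.833 mg/L

Species balance: V dC/dt = Q C_in − Q C − k V C.
This is linear with rate a = Q/V + k = 0.10471 min⁻¹.
C_ss = Q C_in/(Q + kV) = 1.1841 mg/L; C(t) = C_ss + (C₀ − C_ss) e^(−a t).
C(11.6) = 1.1841 + (-1.1841)·e^(−0.10471·11.6) = 1.1841 + (-1.1841)·0.29680 = 0.83264 mg/L.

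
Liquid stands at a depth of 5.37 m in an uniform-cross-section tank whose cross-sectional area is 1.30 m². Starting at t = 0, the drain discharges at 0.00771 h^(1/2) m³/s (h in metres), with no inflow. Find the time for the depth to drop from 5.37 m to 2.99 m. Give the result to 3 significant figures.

198 s

With no inflow, A dh/dt = −0.00771 √h.
This is separable: 2 d(√h)/dt = −0.00771/A, so √h = √h₀ − (0.00771/(2A)) t.
t = 2A(√h₀ − √h)/0.00771 = 2·1.30·(√5.37 − √2.99)/0.00771
  = 2.6000 × (2.3173 − 1.7292) / 0.00771 = 198.34 s.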